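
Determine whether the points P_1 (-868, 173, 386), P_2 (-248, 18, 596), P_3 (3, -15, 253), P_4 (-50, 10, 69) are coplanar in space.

No

The four points are coplanar iff the 3×3 determinant with rows P_1P_2, P_1P_3, P_1P_4 is zero.
Rows: (620, -155, 210), (871, -188, -133), (818, -163, -317).
Expanding along the first row: (620)(37917) − (-155)(-167313) + (210)(11811) = 55335.
Nonzero ⇒ not coplanar.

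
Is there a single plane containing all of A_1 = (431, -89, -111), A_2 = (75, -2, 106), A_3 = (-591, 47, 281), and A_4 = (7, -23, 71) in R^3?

No

With A_1 as base: A_1A_2 = (-356, 87, 217), A_1A_3 = (-1022, 136, 392), A_1A_4 = (-424, 66, 182).
A_1A_3 × A_1A_4 = (-1120, 19796, -9788).
A_1A_2 · (A_1A_3 × A_1A_4) = -3024.
Since -3024 ≠ 0, the four points are not coplanar.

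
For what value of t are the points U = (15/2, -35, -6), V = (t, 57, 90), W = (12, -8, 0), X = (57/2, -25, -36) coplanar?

The points are coplanar iff UV · (UW × UX) = 0.
Expanding, this is linear in t: (-870)t + (-19575) = 0.
So t = -45/2.

-45/2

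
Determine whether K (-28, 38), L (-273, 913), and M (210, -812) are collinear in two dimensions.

KL = (-245, 875), KM = (238, -850).
Checking proportionality: KM = -34/35·KL, so the vectors are parallel and the points are collinear.

Yes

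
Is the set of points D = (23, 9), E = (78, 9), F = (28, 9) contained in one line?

DE = (55, 0), DF = (5, 0).
Checking proportionality: DF = 1/11·DE, so the vectors are parallel and the points are collinear.

Yes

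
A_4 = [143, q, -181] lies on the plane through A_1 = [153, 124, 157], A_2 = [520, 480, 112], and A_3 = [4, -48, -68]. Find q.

Coplanarity requires A_1A_2 · (A_1A_3 × A_1A_4) = 0.
A_1A_2 = (367, 356, -45), A_1A_3 = (-149, -172, -225); the triple product is linear in q with coefficient 89280 and constant term -6785280.
Setting it to zero: q = 76.

76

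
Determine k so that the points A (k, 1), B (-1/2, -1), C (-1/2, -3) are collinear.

The three points are collinear iff det[AB; AC] = 0.
This determinant is linear in k: (2)k + (1) = 0, so k = -1/2.

-1/2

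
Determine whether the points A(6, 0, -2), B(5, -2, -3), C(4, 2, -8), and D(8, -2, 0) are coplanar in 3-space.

A normal to the plane through A, B, C is n = AB × AC = (14, -4, -6).
The plane has equation n·P = 96. For D: n·D = 120.
120 ≠ 96, so D is off the plane.

No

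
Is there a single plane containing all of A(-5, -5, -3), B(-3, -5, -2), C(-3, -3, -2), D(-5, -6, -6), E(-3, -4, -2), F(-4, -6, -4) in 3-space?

The plane through A, B, C has normal n = AB × AC = (-2, 0, 4) and equation n·P = -2.
Checking the remaining points: n·D = -14, n·E = -2, n·F = -8.
Since n·D = -14 ≠ -2, D is off the plane and the points are not all coplanar.

No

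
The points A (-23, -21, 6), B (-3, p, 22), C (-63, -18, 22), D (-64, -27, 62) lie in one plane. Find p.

-28

The points are coplanar iff AB · (AC × AD) = 0.
Expanding, this is linear in p: (1584)p + (44352) = 0.
So p = -28.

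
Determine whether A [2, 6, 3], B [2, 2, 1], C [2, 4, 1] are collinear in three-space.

AB = (0, -4, -2), AC = (0, -2, -2).
AB × AC = (4, 0, 0).
The cross product is nonzero, so the points do not lie on one line.

No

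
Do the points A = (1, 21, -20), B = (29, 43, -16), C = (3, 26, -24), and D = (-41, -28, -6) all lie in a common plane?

The four points are coplanar iff the 3×3 determinant with rows AB, AC, AD is zero.
Rows: (28, 22, 4), (2, 5, -4), (-42, -49, 14).
Expanding along the first row: (28)(-126) − (22)(-140) + (4)(112) = 0.
Zero determinant ⇒ coplanar.

Yes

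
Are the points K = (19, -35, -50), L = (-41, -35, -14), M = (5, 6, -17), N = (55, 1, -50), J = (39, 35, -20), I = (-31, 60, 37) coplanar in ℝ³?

Yes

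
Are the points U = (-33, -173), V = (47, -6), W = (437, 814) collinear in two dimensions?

UV = (80, 167), UW = (470, 987).
Twice the signed area of △UVW is (80)(987) − (167)(470) = 470.
The area is nonzero, so the three points are not collinear.

No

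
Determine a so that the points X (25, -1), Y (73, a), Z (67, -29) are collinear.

The three points are collinear iff det[XY; XZ] = 0.
This determinant is linear in a: (-42)a + (-1386) = 0, so a = -33.

-33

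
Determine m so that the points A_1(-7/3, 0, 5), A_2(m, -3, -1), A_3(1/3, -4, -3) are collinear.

-1/3

Collinearity requires A_1A_2 × A_1A_3 = 0; each component is linear in m.
The y-component gives (8)m + (8/3) = 0, so m = -1/3.
The remaining components then also vanish.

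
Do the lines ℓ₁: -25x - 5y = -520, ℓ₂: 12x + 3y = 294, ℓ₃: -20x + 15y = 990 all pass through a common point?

The three lines meet at one point iff the augmented coefficient matrix [aᵢ bᵢ cᵢ] has rank < 3, i.e. its determinant vanishes.
Here the determinant is 0.
It vanishes, so the lines are concurrent at (6, 74).

Yes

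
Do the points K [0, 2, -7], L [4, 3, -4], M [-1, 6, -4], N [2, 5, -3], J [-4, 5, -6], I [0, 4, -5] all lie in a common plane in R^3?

The plane through K, L, M has normal n = KL × KM = (-9, -15, 17) and equation n·P = -149.
Checking the remaining points: n·N = -144, n·J = -141, n·I = -145.
Since n·N = -144 ≠ -149, N is off the plane and the points are not all coplanar.

No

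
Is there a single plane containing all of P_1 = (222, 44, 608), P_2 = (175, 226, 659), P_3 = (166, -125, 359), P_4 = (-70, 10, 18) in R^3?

No

With P_1 as base: P_1P_2 = (-47, 182, 51), P_1P_3 = (-56, -169, -249), P_1P_4 = (-292, -34, -590).
P_1P_3 × P_1P_4 = (91244, 39668, -47444).
P_1P_2 · (P_1P_3 × P_1P_4) = 511464.
Since 511464 ≠ 0, the four points are not coplanar.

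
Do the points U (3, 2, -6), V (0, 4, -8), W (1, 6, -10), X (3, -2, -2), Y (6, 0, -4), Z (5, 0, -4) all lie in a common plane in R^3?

The plane through U, V, W has normal n = UV × UW = (0, -8, -8) and equation n·P = 32.
Checking the remaining points: n·X = 32, n·Y = 32, n·Z = 32.
All equal 32, so all 6 points lie in one plane.

Yes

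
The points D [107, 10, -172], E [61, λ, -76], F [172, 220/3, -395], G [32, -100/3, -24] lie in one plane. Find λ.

Normal to plane DFG: n = (-290, 7105, 5800/3); plane equation n·P = -877540/3.
Requiring n·E = -877540/3: (7105)λ + (-493870/3) = -877540/3.
So λ = -18.

-18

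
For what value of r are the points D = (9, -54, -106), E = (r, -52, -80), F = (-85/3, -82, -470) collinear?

35/3

Collinearity requires DE × DF = 0; each component is linear in r.
The y-component gives (364)r + (-12740/3) = 0, so r = 35/3.
The remaining components then also vanish.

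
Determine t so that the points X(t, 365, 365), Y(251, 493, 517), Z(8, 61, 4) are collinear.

179

Direction YZ = (-243, -432, -513). From the y-coordinate of X, the parameter along the line is τ = (365 − 493)/(-432) = 8/27.
Then t = 251 + 8/27·(-243) = 179.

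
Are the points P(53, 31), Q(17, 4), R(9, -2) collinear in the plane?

PQ = (-36, -27), PR = (-44, -33).
Checking proportionality: PR = 11/9·PQ, so the vectors are parallel and the points are collinear.

Yes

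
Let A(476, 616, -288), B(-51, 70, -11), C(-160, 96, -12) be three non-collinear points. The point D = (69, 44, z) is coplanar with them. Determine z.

The plane through A, B, C has equation −6656x − 30720y − 73216z = -1005568.
Substituting D: (-73216)z + (-1810944) = -1005568, so z = -11.

-11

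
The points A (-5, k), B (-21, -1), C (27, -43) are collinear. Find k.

-15

The three points are collinear iff det[AB; AC] = 0.
This determinant is linear in k: (48)k + (720) = 0, so k = -15.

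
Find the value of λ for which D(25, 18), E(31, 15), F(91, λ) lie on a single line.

-15

The three points are collinear iff det[DE; DF] = 0.
This determinant is linear in λ: (6)λ + (90) = 0, so λ = -15.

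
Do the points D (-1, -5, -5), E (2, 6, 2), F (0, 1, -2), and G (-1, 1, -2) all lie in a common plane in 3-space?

No

The four points are coplanar iff the 3×3 determinant with rows DE, DF, DG is zero.
Rows: (3, 11, 7), (1, 6, 3), (0, 6, 3).
Expanding along the first row: (3)(0) − (11)(3) + (7)(6) = 9.
Nonzero ⇒ not coplanar.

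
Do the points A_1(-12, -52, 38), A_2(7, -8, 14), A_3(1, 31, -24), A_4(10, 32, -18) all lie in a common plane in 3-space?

No

With A_1 as base: A_1A_2 = (19, 44, -24), A_1A_3 = (13, 83, -62), A_1A_4 = (22, 84, -56).
A_1A_3 × A_1A_4 = (560, -636, -734).
A_1A_2 · (A_1A_3 × A_1A_4) = 272.
Since 272 ≠ 0, the four points are not coplanar.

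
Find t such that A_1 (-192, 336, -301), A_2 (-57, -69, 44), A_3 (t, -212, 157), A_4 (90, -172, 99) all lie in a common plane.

Normal to plane A_1A_2A_4: n = (13260, 43290, 45630); plane equation n·P = -1735110.
Requiring n·A_3 = -1735110: (13260)t + (-2013570) = -1735110.
So t = 21.

21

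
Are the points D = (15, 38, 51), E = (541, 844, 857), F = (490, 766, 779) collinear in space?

No

DE = (526, 806, 806), DF = (475, 728, 728).
Comparing components 3 and 1: (806)(475) − (526)(728) = -78 ≠ 0, so DE and DF are not parallel and the points are not collinear.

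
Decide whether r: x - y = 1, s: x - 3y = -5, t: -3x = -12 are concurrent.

Intersecting r and s: solving the 2×2 system gives (x, y) = (4, 3).
Substitute into t: (-3)(4) + (0)(3) = -12.
This equals -12, so (4, 3) lies on all three lines and they are concurrent.

Yes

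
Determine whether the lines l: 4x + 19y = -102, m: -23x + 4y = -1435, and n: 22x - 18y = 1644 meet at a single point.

No

Intersecting l and m: solving the 2×2 system gives (x, y) = (26857/453, -8086/453).
Substitute into n: (22)(26857/453) + (-18)(-8086/453) = 736402/453.
But n requires 1644 ≠ 736402/453, so the three lines have no common point.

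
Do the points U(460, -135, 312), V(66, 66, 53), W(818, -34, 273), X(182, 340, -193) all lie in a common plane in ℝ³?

The four points are coplanar iff the 3×3 determinant with rows UV, UW, UX is zero.
Rows: (-394, 201, -259), (358, 101, -39), (-278, 475, -505).
Expanding along the first row: (-394)(-32480) − (201)(-191632) + (-259)(198128) = 0.
Zero determinant ⇒ coplanar.

Yes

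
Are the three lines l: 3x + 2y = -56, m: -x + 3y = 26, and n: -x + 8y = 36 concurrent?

Yes

Intersecting l and m: solving the 2×2 system gives (x, y) = (-20, 2).
Substitute into n: (-1)(-20) + (8)(2) = 36.
This equals 36, so (-20, 2) lies on all three lines and they are concurrent.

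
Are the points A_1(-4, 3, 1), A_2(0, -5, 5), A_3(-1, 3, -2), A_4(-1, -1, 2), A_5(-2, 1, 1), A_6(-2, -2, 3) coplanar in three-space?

No

The plane through A_1, A_2, A_3 has normal n = A_1A_2 × A_1A_3 = (24, 24, 24) and equation n·P = 0.
Checking the remaining points: n·A_4 = 0, n·A_5 = 0, n·A_6 = -24.
Since n·A_6 = -24 ≠ 0, A_6 is off the plane and the points are not all coplanar.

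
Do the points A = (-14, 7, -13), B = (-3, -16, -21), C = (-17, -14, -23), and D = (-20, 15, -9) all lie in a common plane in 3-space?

The four points are coplanar iff the 3×3 determinant with rows AB, AC, AD is zero.
Rows: (11, -23, -8), (-3, -21, -10), (-6, 8, 4).
Expanding along the first row: (11)(-4) − (-23)(-72) + (-8)(-150) = -500.
Nonzero ⇒ not coplanar.

No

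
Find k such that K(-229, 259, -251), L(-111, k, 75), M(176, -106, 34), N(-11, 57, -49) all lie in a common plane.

Normal to plane KMN: n = (-16160, -19680, -2240); plane equation n·P = -834240.
Requiring n·L = -834240: (-19680)k + (1625760) = -834240.
So k = 125.

125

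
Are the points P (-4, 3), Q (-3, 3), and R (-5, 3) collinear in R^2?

Yes

PQ = (1, 0), PR = (-1, 0).
Twice the signed area of △PQR is (1)(0) − (0)(-1) = 0.
The triangle is degenerate (zero area), so the points are collinear.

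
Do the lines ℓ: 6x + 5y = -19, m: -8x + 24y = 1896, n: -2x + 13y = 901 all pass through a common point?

The three lines meet at one point iff the augmented coefficient matrix [aᵢ bᵢ cᵢ] has rank < 3, i.e. its determinant vanishes.
Here the determinant is 0.
It vanishes, so the lines are concurrent at (-54, 61).

Yes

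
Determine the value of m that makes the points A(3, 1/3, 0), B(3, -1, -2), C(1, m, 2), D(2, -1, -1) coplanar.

1/3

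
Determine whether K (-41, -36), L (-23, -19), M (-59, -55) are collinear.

No

KL = (18, 17), KM = (-18, -19).
If collinear, KM would be a scalar multiple of KL. But (18)·(-19) ≠ (17)·(-18) (difference -36), so they are not parallel; the points are not collinear.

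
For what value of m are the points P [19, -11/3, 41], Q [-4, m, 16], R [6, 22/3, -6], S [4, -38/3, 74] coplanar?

Normal to plane PRS: n = (-60, 1134, 282); plane equation n·X = 6264.
Requiring n·Q = 6264: (1134)m + (4752) = 6264.
So m = 4/3.

4/3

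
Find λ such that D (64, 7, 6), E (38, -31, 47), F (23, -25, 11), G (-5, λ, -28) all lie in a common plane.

-27

Normal to plane DEF: n = (1122, -1551, -726); plane equation n·P = 56595.
Requiring n·G = 56595: (-1551)λ + (14718) = 56595.
So λ = -27.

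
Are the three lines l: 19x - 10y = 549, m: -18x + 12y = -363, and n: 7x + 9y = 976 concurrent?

Lines aᵢx + bᵢy = cᵢ with pairwise distinct directions are concurrent exactly when det[aᵢ bᵢ cᵢ] = 0.
Here the determinant is -723.
Nonzero, so no common point exists.

No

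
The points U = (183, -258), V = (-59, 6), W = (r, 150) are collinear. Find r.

-191

The three points are collinear iff det[UV; UW] = 0.
This determinant is linear in r: (-264)r + (-50424) = 0, so r = -191.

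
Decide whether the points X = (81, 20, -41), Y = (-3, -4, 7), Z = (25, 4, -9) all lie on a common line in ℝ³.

XY = (-84, -24, 48), XZ = (-56, -16, 32).
XY × XZ = (0, 0, 0).
The cross product vanishes, so the three points are collinear.

Yes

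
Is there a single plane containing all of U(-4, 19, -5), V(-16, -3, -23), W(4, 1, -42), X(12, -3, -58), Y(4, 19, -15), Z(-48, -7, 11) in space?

Yes

The plane through U, V, W has normal n = UV × UW = (490, -588, 392) and equation n·P = -15092.
Checking the remaining points: n·X = -15092, n·Y = -15092, n·Z = -15092.
All equal -15092, so all 6 points lie in one plane.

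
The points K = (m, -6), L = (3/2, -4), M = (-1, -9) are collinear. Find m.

Collinearity: (K − L) must be parallel to (M − L) = (-5/2, -5).
Cross-multiplying the components: (m − 3/2)·(-5) = (-2)·(-5/2).
Solving gives m = 1/2.

1/2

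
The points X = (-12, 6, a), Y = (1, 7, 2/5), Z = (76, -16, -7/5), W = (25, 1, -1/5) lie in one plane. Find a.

Coplanarity ⇔ det[XY; XZ; XW] = 0.
Expanding, this is linear in a: (-102)a + (408/5) = 0.
So a = 4/5.

4/5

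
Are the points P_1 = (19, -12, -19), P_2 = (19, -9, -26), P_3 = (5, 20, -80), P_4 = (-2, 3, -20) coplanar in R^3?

No

The four points are coplanar iff the 3×3 determinant with rows P_1P_2, P_1P_3, P_1P_4 is zero.
Rows: (0, 3, -7), (-14, 32, -61), (-21, 15, -1).
Expanding along the first row: (0)(883) − (3)(-1267) + (-7)(462) = 567.
Nonzero ⇒ not coplanar.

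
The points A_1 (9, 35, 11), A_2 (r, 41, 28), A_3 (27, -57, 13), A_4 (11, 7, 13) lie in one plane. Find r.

-35

Normal to plane A_1A_3A_4: n = (-128, -32, -320); plane equation n·P = -5792.
Requiring n·A_2 = -5792: (-128)r + (-10272) = -5792.
So r = -35.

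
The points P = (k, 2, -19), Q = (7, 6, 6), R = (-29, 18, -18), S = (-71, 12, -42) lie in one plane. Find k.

The points are coplanar iff PQ · (PR × PS) = 0.
Expanding, this is linear in k: (432)k + (15552) = 0.
So k = -36.

-36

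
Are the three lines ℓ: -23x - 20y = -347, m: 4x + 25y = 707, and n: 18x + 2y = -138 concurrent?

Intersecting ℓ and m: solving the 2×2 system gives (x, y) = (-1093/99, 14873/495).
Substitute into n: (18)(-1093/99) + (2)(14873/495) = -68624/495.
But n requires -138 ≠ -68624/495, so the three lines have no common point.

No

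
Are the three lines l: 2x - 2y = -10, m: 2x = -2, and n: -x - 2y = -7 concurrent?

Yes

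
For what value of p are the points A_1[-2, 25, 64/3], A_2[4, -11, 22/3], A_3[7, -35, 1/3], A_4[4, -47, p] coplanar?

22/3

The points are coplanar iff A_1A_2 · (A_1A_3 × A_1A_4) = 0.
Expanding, this is linear in p: (-36)p + (264) = 0.
So p = 22/3.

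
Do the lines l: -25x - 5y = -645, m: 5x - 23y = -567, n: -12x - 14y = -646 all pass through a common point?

Intersecting l and m: solving the 2×2 system gives (x, y) = (20, 29).
Substitute into n: (-12)(20) + (-14)(29) = -646.
This equals -646, so (20, 29) lies on all three lines and they are concurrent.

Yes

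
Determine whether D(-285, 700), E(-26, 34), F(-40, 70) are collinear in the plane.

Yes

DE = (259, -666), DF = (245, -630).
Checking proportionality: DF = 35/37·DE, so the vectors are parallel and the points are collinear.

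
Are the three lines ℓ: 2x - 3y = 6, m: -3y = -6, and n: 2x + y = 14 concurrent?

Yes

Lines aᵢx + bᵢy = cᵢ with pairwise distinct directions are concurrent exactly when det[aᵢ bᵢ cᵢ] = 0.
Here the determinant is 0.
It vanishes, so the lines are concurrent at (6, 2).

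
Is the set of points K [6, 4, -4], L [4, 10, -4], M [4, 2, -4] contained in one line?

KL = (-2, 6, 0), KM = (-2, -2, 0).
KL × KM = (0, 0, 16).
The cross product is nonzero, so the points do not lie on one line.

No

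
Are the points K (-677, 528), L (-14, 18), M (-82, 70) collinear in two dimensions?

KL = (663, -510), KM = (595, -458).
det[KL; KM] = (663)(-458) − (-510)(595) = -204.
The determinant is nonzero, so they are not collinear.

No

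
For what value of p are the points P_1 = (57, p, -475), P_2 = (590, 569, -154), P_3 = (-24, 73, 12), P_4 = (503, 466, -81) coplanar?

446

Coplanarity ⇔ det[P_1P_2; P_1P_3; P_1P_4] = 0.
Expanding, this is linear in p: (-30380)p + (13549480) = 0.
So p = 446.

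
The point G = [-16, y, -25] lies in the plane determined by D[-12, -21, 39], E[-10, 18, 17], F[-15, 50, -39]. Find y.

27

A normal to the plane is n = DE × DF = (-1480, 222, 259).
G lies in the plane iff n · DG = 0.
This gives (222)y + (-5994) = 0, so y = 27.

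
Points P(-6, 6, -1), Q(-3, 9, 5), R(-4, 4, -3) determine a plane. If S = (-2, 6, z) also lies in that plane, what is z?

The plane through P, Q, R has equation 6x + 18y − 12z = 84.
Substituting S: (-12)z + (96) = 84, so z = 1.

1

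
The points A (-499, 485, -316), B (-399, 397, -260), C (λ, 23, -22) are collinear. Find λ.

26

Direction AB = (100, -88, 56). From the y-coordinate of C, the parameter along the line is τ = (23 − 485)/(-88) = 21/4.
Then λ = (-499) + 21/4·(100) = 26.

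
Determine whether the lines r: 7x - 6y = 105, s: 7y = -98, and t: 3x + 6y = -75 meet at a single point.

Lines aᵢx + bᵢy = cᵢ with pairwise distinct directions are concurrent exactly when det[aᵢ bᵢ cᵢ] = 0.
Here the determinant is 0.
It vanishes, so the lines are concurrent at (3, -14).

Yes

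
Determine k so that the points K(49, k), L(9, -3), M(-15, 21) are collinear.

The three points are collinear iff det[KL; KM] = 0.
This determinant is linear in k: (-24)k + (-1032) = 0, so k = -43.

-43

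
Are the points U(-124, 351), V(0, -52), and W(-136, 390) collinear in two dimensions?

UV = (124, -403), UW = (-12, 39).
Checking proportionality: UW = -3/31·UV, so the vectors are parallel and the points are collinear.

Yes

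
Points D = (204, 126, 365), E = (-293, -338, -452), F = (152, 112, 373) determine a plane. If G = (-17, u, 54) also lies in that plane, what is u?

A normal to the plane is n = DE × DF = (-15150, 46460, -17170).
G lies in the plane iff n · DG = 0.
This gives (46460)u + (2834060) = 0, so u = -61.

-61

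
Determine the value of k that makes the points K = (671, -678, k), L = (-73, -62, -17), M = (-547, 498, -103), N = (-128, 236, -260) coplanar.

The points are coplanar iff KL · (KM × KN) = 0.
Expanding, this is linear in k: (110452)k + (16015540) = 0.
So k = -145.

-145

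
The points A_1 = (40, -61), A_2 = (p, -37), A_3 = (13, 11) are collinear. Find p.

The three points are collinear iff det[A_1A_2; A_1A_3] = 0.
This determinant is linear in p: (72)p + (-2232) = 0, so p = 31.

31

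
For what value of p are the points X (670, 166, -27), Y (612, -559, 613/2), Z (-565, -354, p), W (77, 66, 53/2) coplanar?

455/2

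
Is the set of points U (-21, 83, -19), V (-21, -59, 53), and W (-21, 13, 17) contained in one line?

No

UV = (0, -142, 72), UW = (0, -70, 36).
UV × UW = (-72, 0, 0).
The cross product is nonzero, so the points do not lie on one line.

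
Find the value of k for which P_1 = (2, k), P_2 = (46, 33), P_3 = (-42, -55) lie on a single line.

-11

The three points are collinear iff det[P_1P_2; P_1P_3] = 0.
This determinant is linear in k: (-88)k + (-968) = 0, so k = -11.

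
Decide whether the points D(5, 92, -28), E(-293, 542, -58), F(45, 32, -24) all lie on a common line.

No

DE = (-298, 450, -30), DF = (40, -60, 4).
DE × DF = (0, -8, -120).
The cross product is nonzero, so the points do not lie on one line.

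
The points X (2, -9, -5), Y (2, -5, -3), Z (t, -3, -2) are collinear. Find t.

2

Collinearity requires XY × XZ = 0; each component is linear in t.
The y-component gives (2)t + (-4) = 0, so t = 2.
The remaining components then also vanish.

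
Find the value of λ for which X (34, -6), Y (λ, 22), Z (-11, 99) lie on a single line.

22

The three points are collinear iff det[XY; XZ] = 0.
This determinant is linear in λ: (105)λ + (-2310) = 0, so λ = 22.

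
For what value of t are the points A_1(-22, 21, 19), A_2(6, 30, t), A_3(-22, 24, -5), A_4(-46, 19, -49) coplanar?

45

Normal to plane A_1A_3A_4: n = (-252, 576, 72); plane equation n·P = 19008.
Requiring n·A_2 = 19008: (72)t + (15768) = 19008.
So t = 45.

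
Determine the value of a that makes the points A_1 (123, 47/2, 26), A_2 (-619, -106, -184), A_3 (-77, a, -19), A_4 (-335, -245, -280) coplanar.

1

Normal to plane A_1A_2A_4: n = (-16758, -130872, 139916); plane equation n·P = -1498910.
Requiring n·A_3 = -1498910: (-130872)a + (-1368038) = -1498910.
So a = 1.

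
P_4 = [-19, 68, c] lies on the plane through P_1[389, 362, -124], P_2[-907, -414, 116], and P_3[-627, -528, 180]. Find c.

A normal to the plane is n = P_1P_2 × P_1P_3 = (-22304, 150144, 365024).
P_4 lies in the plane iff n · P_1P_4 = 0.
This gives (365024)c + (10220672) = 0, so c = -28.

-28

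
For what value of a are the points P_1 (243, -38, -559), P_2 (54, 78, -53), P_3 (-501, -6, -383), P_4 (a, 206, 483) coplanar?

Coplanarity ⇔ det[P_1P_2; P_1P_3; P_1P_4] = 0.
Expanding, this is linear in a: (4224)a + (-1140480) = 0.
So a = 270.

270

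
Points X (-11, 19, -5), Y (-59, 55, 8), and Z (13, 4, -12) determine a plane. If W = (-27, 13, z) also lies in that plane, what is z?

7/3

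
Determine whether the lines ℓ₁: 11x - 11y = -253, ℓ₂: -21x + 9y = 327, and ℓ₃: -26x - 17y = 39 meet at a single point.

Intersecting ℓ₁ and ℓ₂: solving the 2×2 system gives (x, y) = (-10, 13).
Substitute into ℓ₃: (-26)(-10) + (-17)(13) = 39.
This equals 39, so (-10, 13) lies on all three lines and they are concurrent.

Yes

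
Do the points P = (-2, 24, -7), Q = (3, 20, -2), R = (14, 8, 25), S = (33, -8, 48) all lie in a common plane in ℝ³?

A normal to the plane through P, Q, R is n = PQ × PR = (-48, -80, -16).
The plane has equation n·X = -1712. For S: n·S = -1712.
Equal, so S lies in the plane and all four are coplanar.

Yes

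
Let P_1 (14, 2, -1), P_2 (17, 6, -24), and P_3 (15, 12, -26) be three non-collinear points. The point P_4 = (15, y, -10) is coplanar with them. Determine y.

Coplanarity requires P_1P_2 · (P_1P_3 × P_1P_4) = 0.
P_1P_2 = (3, 4, -23), P_1P_3 = (1, 10, -25); the triple product is linear in y with coefficient 52 and constant term -208.
Setting it to zero: y = 4.

4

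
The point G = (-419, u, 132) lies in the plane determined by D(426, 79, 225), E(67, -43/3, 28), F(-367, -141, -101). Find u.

-563/3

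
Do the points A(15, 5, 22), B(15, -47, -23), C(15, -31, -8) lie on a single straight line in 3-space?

AB = (0, -52, -45), AC = (0, -36, -30).
AB × AC = (-60, 0, 0).
The cross product is nonzero, so the points do not lie on one line.

No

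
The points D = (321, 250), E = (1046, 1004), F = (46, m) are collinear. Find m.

Collinearity: (F − D) must be parallel to (E − D) = (725, 754).
Cross-multiplying the components: (m − 250)·(725) = (-275)·(754).
Solving gives m = -36.

-36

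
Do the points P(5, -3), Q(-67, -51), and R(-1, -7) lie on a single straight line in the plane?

PQ = (-72, -48), PR = (-6, -4).
Checking proportionality: PR = 1/12·PQ, so the vectors are parallel and the points are collinear.

Yes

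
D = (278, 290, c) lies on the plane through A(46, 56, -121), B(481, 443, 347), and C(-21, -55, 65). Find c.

The plane through A, B, C has equation 123930x − 112266y − 22356z = 2118960.
Substituting D: (-22356)c + (1895400) = 2118960, so c = -10.

-10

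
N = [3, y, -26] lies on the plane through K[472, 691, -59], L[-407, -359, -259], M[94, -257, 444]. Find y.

A normal to the plane is n = KL × KM = (-717750, 517737, 436392).
N lies in the plane iff n · KN = 0.
This gives (517737)y + (-6730581) = 0, so y = 13.

13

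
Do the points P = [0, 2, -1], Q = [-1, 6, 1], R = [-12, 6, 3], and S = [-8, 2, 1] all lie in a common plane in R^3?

No

The four points are coplanar iff the 3×3 determinant with rows PQ, PR, PS is zero.
Rows: (-1, 4, 2), (-12, 4, 4), (-8, 0, 2).
Expanding along the first row: (-1)(8) − (4)(8) + (2)(32) = 24.
Nonzero ⇒ not coplanar.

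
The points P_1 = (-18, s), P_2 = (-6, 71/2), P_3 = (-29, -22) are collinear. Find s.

11/2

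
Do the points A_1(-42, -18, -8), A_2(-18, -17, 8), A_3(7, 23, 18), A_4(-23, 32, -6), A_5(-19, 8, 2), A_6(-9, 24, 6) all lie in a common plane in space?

No

The plane through A_1, A_2, A_3 has normal n = A_1A_2 × A_1A_3 = (-630, 160, 935) and equation n·P = 16100.
Checking the remaining points: n·A_4 = 14000, n·A_5 = 15120, n·A_6 = 15120.
Since n·A_4 = 14000 ≠ 16100, A_4 is off the plane and the points are not all coplanar.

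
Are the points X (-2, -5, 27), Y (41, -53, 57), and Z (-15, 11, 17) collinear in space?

XY = (43, -48, 30), XZ = (-13, 16, -10).
Comparing components 3 and 1: (30)(-13) − (43)(-10) = 40 ≠ 0, so XY and XZ are not parallel and the points are not collinear.

No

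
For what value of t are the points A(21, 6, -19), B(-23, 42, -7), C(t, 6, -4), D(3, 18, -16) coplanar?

Normal to plane ABD: n = (-36, -84, 120); plane equation n·P = -3540.
Requiring n·C = -3540: (-36)t + (-984) = -3540.
So t = 71.

71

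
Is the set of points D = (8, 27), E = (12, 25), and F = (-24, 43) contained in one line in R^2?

Yes

DE = (4, -2), DF = (-32, 16).
det[DE; DF] = (4)(16) − (-2)(-32) = 0.
The determinant is zero, so the points are collinear.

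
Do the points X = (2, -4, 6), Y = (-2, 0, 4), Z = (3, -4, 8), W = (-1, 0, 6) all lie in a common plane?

Yes

A normal to the plane through X, Y, Z is n = XY × XZ = (8, 6, -4).
The plane has equation n·P = -32. For W: n·W = -32.
Equal, so W lies in the plane and all four are coplanar.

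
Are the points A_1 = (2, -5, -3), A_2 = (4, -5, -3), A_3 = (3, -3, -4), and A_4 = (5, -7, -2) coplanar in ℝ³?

Yes

With A_1 as base: A_1A_2 = (2, 0, 0), A_1A_3 = (1, 2, -1), A_1A_4 = (3, -2, 1).
A_1A_3 × A_1A_4 = (0, -4, -8).
A_1A_2 · (A_1A_3 × A_1A_4) = 0.
The scalar triple product vanishes, so the four points are coplanar.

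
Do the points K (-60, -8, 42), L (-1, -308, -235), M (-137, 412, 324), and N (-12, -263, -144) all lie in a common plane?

The four points are coplanar iff the 3×3 determinant with rows KL, KM, KN is zero.
Rows: (59, -300, -277), (-77, 420, 282), (48, -255, -186).
Expanding along the first row: (59)(-6210) − (-300)(786) + (-277)(-525) = 14835.
Nonzero ⇒ not coplanar.

No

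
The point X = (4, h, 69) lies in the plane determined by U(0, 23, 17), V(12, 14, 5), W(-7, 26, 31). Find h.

2

The plane through U, V, W has equation −90x − 84y − 27z = -2391.
Substituting X: (-84)h + (-2223) = -2391, so h = 2.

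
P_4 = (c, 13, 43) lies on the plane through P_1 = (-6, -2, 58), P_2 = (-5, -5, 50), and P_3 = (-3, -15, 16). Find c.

-21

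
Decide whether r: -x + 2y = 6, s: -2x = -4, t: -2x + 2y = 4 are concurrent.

Yes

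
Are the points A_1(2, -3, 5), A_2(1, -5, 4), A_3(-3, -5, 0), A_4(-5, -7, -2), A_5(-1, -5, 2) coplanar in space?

The plane through A_1, A_2, A_3 has normal n = A_1A_2 × A_1A_3 = (8, 0, -8) and equation n·P = -24.
Checking the remaining points: n·A_4 = -24, n·A_5 = -24.
All equal -24, so all 5 points lie in one plane.

Yes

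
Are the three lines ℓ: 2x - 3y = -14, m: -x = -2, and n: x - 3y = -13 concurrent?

No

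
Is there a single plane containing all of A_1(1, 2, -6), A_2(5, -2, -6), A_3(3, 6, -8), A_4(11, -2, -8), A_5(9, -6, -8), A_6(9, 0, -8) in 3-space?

The plane through A_1, A_2, A_3 has normal n = A_1A_2 × A_1A_3 = (8, 8, 24) and equation n·P = -120.
Checking the remaining points: n·A_4 = -120, n·A_5 = -168, n·A_6 = -120.
Since n·A_5 = -168 ≠ -120, A_5 is off the plane and the points are not all coplanar.

No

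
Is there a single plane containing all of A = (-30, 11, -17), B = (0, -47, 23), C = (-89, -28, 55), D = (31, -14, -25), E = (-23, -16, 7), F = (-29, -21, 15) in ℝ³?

No

The plane through A, B, C has normal n = AB × AC = (-2616, -4520, -4592) and equation n·P = 106824.
Checking the remaining points: n·D = 96984, n·E = 100344, n·F = 101904.
Since n·D = 96984 ≠ 106824, D is off the plane and the points are not all coplanar.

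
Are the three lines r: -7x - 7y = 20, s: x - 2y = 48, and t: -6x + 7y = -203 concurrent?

No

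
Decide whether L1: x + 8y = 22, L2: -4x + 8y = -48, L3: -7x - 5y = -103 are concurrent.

Yes

The three lines meet at one point iff the augmented coefficient matrix [aᵢ bᵢ cᵢ] has rank < 3, i.e. its determinant vanishes.
Here the determinant is 0.
It vanishes, so the lines are concurrent at (14, 1).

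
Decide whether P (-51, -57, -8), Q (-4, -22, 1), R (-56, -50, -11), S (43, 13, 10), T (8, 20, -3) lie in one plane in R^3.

Yes

The plane through P, Q, R has normal n = PQ × PR = (-168, 96, 504) and equation n·X = -936.
Checking the remaining points: n·S = -936, n·T = -936.
All equal -936, so all 5 points lie in one plane.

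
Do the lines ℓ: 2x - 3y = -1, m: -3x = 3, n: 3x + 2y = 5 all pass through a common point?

Intersecting ℓ and m: solving the 2×2 system gives (x, y) = (-1, -1/3).
Substitute into n: (3)(-1) + (2)(-1/3) = -11/3.
But n requires 5 ≠ -11/3, so the three lines have no common point.

No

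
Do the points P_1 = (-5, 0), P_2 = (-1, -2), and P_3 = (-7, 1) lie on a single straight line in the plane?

Yes

P_1P_2 = (4, -2), P_1P_3 = (-2, 1).
Checking proportionality: P_1P_3 = -1/2·P_1P_2, so the vectors are parallel and the points are collinear.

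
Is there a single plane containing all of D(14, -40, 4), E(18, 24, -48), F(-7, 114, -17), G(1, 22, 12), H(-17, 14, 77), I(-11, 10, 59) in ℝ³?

The plane through D, E, F has normal n = DE × DF = (6664, 1176, 1960) and equation n·P = 54096.
Checking the remaining points: n·G = 56056, n·H = 54096, n·I = 54096.
Since n·G = 56056 ≠ 54096, G is off the plane and the points are not all coplanar.

No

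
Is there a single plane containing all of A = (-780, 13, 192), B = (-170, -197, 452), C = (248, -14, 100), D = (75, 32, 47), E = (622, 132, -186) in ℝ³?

No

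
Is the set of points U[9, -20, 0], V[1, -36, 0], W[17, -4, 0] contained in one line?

Yes

UV = (-8, -16, 0), UW = (8, 16, 0).
Each component of UW is -1 times the corresponding component of UV, so UW = -1·UV and the points are collinear.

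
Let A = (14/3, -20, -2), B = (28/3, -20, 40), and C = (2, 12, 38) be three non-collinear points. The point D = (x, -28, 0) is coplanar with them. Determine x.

A normal to the plane is n = AB × AC = (-1344, -896/3, 448/3).
D lies in the plane iff n · AD = 0.
This gives (-1344)x + (8960) = 0, so x = 20/3.

20/3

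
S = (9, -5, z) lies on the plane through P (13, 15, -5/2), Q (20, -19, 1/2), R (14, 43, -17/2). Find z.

A normal to the plane is n = PQ × PR = (120, 45, 230).
S lies in the plane iff n · PS = 0.
This gives (230)z + (-805) = 0, so z = 7/2.

7/2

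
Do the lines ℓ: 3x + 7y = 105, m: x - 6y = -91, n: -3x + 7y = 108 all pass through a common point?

No

The three lines meet at one point iff the augmented coefficient matrix [aᵢ bᵢ cᵢ] has rank < 3, i.e. its determinant vanishes.
Here the determinant is -33.
Nonzero, so no common point exists.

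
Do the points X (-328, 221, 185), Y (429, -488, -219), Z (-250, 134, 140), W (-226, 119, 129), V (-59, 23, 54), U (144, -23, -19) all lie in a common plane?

No

The plane through X, Y, Z has normal n = XY × XZ = (-3243, 2553, -10557) and equation n·P = -325128.
Checking the remaining points: n·W = -325128, n·V = -320022, n·U = -325128.
Since n·V = -320022 ≠ -325128, V is off the plane and the points are not all coplanar.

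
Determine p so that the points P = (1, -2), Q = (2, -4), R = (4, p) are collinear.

-8

Collinearity: (R − P) must be parallel to (Q − P) = (1, -2).
Cross-multiplying the components: (p − (-2))·(1) = (3)·(-2).
Solving gives p = -8.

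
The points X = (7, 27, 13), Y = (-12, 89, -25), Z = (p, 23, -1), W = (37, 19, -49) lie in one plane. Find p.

Coplanarity ⇔ det[XY; XZ; XW] = 0.
Expanding, this is linear in p: (4148)p + (-62220) = 0.
So p = 15.

15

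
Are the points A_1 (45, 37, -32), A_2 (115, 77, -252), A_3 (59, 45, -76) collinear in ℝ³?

A_1A_2 = (70, 40, -220), A_1A_3 = (14, 8, -44).
Each component of A_1A_3 is 1/5 times the corresponding component of A_1A_2, so A_1A_3 = 1/5·A_1A_2 and the points are collinear.

Yes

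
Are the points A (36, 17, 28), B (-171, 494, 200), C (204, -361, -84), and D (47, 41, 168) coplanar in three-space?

Yes

The four points are coplanar iff the 3×3 determinant with rows AB, AC, AD is zero.
Rows: (-207, 477, 172), (168, -378, -112), (11, 24, 140).
Expanding along the first row: (-207)(-50232) − (477)(24752) + (172)(8190) = 0.
Zero determinant ⇒ coplanar.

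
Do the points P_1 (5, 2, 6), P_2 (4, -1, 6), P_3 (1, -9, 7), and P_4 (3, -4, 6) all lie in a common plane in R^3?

Yes

With P_1 as base: P_1P_2 = (-1, -3, 0), P_1P_3 = (-4, -11, 1), P_1P_4 = (-2, -6, 0).
P_1P_3 × P_1P_4 = (6, -2, 2).
P_1P_2 · (P_1P_3 × P_1P_4) = 0.
The scalar triple product vanishes, so the four points are coplanar.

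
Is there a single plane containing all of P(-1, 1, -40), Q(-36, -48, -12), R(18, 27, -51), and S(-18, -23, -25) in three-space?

Yes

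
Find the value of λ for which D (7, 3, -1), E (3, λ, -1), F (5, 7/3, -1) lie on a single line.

5/3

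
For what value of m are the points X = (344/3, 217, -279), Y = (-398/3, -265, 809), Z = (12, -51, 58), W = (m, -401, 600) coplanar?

-406/3

The points are coplanar iff XY · (XZ × XW) = 0.
Expanding, this is linear in m: (129150)m + (17478300) = 0.
So m = -406/3.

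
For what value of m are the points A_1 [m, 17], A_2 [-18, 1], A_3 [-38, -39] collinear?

Collinearity: (A_1 − A_2) must be parallel to (A_3 − A_2) = (-20, -40).
Cross-multiplying the components: (m − (-18))·(-40) = (16)·(-20).
Solving gives m = -10.

-10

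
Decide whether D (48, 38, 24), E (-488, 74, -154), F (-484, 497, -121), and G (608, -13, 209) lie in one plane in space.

No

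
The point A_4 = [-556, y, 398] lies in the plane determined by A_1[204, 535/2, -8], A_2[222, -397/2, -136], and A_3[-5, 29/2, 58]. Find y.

A normal to the plane is n = A_1A_2 × A_1A_3 = (-63140, 25564, -101948).
A_4 lies in the plane iff n · A_1A_4 = 0.
This gives (25564)y + (-242858) = 0, so y = 19/2.

19/2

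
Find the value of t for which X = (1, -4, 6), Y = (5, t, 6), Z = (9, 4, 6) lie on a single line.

Collinearity requires XY × XZ = 0; each component is linear in t.
The z-component gives (-8)t + (0) = 0, so t = 0.
The remaining components then also vanish.

0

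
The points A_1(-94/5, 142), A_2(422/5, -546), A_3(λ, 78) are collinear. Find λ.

-46/5

The three points are collinear iff det[A_1A_2; A_1A_3] = 0.
This determinant is linear in λ: (688)λ + (31648/5) = 0, so λ = -46/5.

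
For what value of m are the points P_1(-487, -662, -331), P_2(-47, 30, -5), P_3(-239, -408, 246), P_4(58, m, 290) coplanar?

Coplanarity ⇔ det[P_1P_2; P_1P_3; P_1P_4] = 0.
Expanding, this is linear in m: (-173032)m + (20763840) = 0.
So m = 120.

120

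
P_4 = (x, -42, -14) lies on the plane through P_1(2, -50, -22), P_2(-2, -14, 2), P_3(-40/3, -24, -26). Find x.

Coplanarity requires P_1P_2 · (P_1P_3 × P_1P_4) = 0.
P_1P_2 = (-4, 36, 24), P_1P_3 = (-46/3, 26, -4); the triple product is linear in x with coefficient -768 and constant term 2048.
Setting it to zero: x = 8/3.

8/3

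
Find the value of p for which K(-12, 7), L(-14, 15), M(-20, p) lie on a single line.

Collinearity: (M − K) must be parallel to (L − K) = (-2, 8).
Cross-multiplying the components: (p − 7)·(-2) = (-8)·(8).
Solving gives p = 39.

39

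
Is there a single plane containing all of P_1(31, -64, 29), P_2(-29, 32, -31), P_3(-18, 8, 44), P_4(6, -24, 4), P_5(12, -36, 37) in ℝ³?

No

The plane through P_1, P_2, P_3 has normal n = P_1P_2 × P_1P_3 = (5760, 3840, 384) and equation n·P = -56064.
Checking the remaining points: n·P_4 = -56064, n·P_5 = -54912.
Since n·P_5 = -54912 ≠ -56064, P_5 is off the plane and the points are not all coplanar.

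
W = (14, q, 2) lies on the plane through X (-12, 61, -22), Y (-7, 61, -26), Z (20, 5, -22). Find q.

The plane through X, Y, Z has equation −224x − 128y − 280z = 1040.
Substituting W: (-128)q + (-3696) = 1040, so q = -37.

-37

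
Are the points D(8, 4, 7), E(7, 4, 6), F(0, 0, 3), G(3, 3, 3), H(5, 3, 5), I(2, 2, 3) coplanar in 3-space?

The plane through D, E, F has normal n = DE × DF = (-4, 4, 4) and equation n·P = 12.
Checking the remaining points: n·G = 12, n·H = 12, n·I = 12.
All equal 12, so all 6 points lie in one plane.

Yes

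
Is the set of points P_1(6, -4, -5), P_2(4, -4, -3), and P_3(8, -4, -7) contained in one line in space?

P_1P_2 = (-2, 0, 2), P_1P_3 = (2, 0, -2).
Each component of P_1P_3 is -1 times the corresponding component of P_1P_2, so P_1P_3 = -1·P_1P_2 and the points are collinear.

Yes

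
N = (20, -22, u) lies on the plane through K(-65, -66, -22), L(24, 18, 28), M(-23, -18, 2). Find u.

A normal to the plane is n = KL × KM = (-384, -36, 744).
N lies in the plane iff n · KN = 0.
This gives (744)u + (-17856) = 0, so u = 24.

24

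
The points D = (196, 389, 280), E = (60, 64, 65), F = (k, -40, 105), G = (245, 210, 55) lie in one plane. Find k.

Normal to plane DEG: n = (34640, -41135, 40269); plane equation n·P = 2063245.
Requiring n·F = 2063245: (34640)k + (5873645) = 2063245.
So k = -110.

-110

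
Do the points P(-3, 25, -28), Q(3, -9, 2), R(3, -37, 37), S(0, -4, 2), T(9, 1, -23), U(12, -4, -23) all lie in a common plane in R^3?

The plane through P, Q, R has normal n = PQ × PR = (-350, -210, -168) and equation n·X = 504.
Checking the remaining points: n·S = 504, n·T = 504, n·U = 504.
All equal 504, so all 6 points lie in one plane.

Yes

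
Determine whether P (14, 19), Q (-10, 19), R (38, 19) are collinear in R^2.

PQ = (-24, 0), PR = (24, 0).
det[PQ; PR] = (-24)(0) − (0)(24) = 0.
The determinant is zero, so the points are collinear.

Yes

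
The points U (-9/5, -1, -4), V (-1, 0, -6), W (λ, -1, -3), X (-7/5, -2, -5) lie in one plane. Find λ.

-11/5

Coplanarity ⇔ det[UV; UW; UX] = 0.
Expanding, this is linear in λ: (3)λ + (33/5) = 0.
So λ = -11/5.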